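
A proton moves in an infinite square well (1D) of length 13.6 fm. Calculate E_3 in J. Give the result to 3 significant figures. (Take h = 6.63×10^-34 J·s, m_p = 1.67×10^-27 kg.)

For an infinite well E_n = n²h²/(8m_pL²), so E_1 = h²/(8m_pL²) = (6.63×10^-34)²/(8·1.67×10^-27·(1.36×10^-14 m)²) = 1.779×10^-13 J.
Then E_3 = 3²·E_1 = 9·1.779×10^-13 J = 1.60×10^-12 J.

E_3 = 1.60×10^-12 J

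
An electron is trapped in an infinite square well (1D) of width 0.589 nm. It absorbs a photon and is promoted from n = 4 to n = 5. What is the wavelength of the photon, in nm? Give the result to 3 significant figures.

λ = 127 nm

E_1 = h²/(8m_eL²) = 1.737×10^-19 J, so ΔE = (5² − 4²)E_1 = 1.563×10^-18 J.
λ = hc/ΔE = (6.626×10^-34·2.998×10^8)/1.563×10^-18 = 1.27×10^-7 m = 127 nm.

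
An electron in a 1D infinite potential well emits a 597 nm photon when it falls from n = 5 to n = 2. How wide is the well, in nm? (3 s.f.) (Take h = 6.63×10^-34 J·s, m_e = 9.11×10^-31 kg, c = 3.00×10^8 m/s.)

The photon carries ΔE = hc/λ = 6.63×10^-34·3.00×10^8/5.97×10^-7 m = 3.332×10^-19 J.
Since ΔE = (5² − 2²)E_1, E_1 = 1.587×10^-20 J, and L = h/√(8m_eE_1) = 1.95×10^-9 m = 1.95 nm.

L = 1.95 nm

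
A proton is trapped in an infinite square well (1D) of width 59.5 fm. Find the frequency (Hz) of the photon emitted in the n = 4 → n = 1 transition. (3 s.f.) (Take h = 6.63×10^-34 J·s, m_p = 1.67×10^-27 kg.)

f = 2.10×10^20 Hz

E_1 = h²/(8m_pL²) = 9.294×10^-15 J and ΔE = (4² − 1²)E_1 = 1.394×10^-13 J.
f = ΔE/h = 1.394×10^-13/6.63×10^-34 = 2.10×10^20 Hz.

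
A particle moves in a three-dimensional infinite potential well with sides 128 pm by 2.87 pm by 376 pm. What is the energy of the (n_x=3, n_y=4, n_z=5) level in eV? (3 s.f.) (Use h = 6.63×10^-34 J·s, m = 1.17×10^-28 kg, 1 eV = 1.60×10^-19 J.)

For a 3D rectangular well E = (h²/8m)·Σ n_i²/L_i² = (6.63×10^-34)²/(8·1.17×10^-28) · [3²/(128 pm)² + 4²/(2.87 pm)² + 5²/(376 pm)²].
Evaluating gives E = 9.126×10^-16 J = 5.70×10^3 eV.

E = 5.70×10^3 eV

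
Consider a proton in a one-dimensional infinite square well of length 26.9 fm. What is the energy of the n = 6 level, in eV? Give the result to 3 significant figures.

For an infinite well E_n = n²h²/(8m_pL²), so E_1 = h²/(8m_pL²) = (6.626×10^-34)²/(8·1.673×10^-27·(2.69×10^-14 m)²) = 4.533×10^-14 J.
Then E_6 = 6²·E_1 = 36·4.533×10^-14 J = 1.632×10^-12 J.
Converting, E_6 = 1.632×10^-12 J / (1.602×10^-19 J/eV) = 1.02×10^7 eV.

E_6 = 1.02×10^7 eV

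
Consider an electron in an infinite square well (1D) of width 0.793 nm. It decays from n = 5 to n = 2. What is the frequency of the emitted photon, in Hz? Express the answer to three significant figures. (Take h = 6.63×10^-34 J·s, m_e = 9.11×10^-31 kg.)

f = 3.04×10^15 Hz

E_1 = h²/(8m_eL²) = 9.591×10^-20 J and ΔE = (5² − 2²)E_1 = 2.014×10^-18 J.
f = ΔE/h = 2.014×10^-18/6.63×10^-34 = 3.04×10^15 Hz.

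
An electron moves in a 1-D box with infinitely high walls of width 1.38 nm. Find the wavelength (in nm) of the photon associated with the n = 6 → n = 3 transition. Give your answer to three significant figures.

λ = 233 nm

E_1 = h²/(8m_eL²) = 3.164×10^-20 J, so ΔE = (6² − 3²)E_1 = 8.543×10^-19 J.
λ = hc/ΔE = (6.626×10^-34·2.998×10^8)/8.543×10^-19 = 2.33×10^-7 m = 233 nm.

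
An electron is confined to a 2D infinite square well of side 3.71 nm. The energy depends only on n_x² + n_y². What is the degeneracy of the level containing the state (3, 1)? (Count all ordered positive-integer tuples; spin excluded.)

degeneracy = 2

The level has n_x² + n_y² = 10. The ordered positive-integer solutions are (1, 3), (3, 1).
That gives 2 states.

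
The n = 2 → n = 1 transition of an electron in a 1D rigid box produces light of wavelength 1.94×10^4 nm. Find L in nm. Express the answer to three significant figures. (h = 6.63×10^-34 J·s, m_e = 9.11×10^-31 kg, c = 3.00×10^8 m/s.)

The photon carries ΔE = hc/λ = 6.63×10^-34·3.00×10^8/1.94×10^-5 m = 1.025×10^-20 J.
Since ΔE = (2² − 1²)E_1, E_1 = 3.417×10^-21 J, and L = h/√(8m_eE_1) = 4.20×10^-9 m = 4.20 nm.

L = 4.20 nm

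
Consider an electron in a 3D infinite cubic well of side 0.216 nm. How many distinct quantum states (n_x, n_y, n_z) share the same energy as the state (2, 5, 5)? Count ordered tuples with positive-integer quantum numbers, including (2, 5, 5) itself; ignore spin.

The level has n_x² + n_y² + n_z² = 54. The ordered positive-integer solutions are (1, 2, 7), (1, 7, 2), (2, 1, 7), (2, 5, 5), (2, 7, 1), (3, 3, 6), (3, 6, 3), (5, 2, 5), (5, 5, 2), (6, 3, 3), (7, 1, 2), (7, 2, 1).
That gives 12 states.

degeneracy = 12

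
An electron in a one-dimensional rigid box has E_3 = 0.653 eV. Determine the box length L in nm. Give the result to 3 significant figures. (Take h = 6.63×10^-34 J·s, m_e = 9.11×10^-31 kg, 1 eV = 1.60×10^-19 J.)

L = 2.28 nm

From E_n = n²h²/(8m_eL²), L = n·h/√(8m_eE_n).
E_3 = 0.653 eV = 1.045×10^-19 J, so L = 3·6.63×10^-34/√(8·9.11×10^-31·1.045×10^-19) = 2.28×10^-9 m = 2.28 nm.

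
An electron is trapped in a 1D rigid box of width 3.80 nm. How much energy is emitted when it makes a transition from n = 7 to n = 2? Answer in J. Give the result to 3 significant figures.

E_1 = h²/(8m_eL²) = 4.172×10^-21 J.
|ΔE| = |7² − 2²|·E_1 = 45·4.172×10^-21 J = 1.88×10^-19 J.

|ΔE| = 1.88×10^-19 J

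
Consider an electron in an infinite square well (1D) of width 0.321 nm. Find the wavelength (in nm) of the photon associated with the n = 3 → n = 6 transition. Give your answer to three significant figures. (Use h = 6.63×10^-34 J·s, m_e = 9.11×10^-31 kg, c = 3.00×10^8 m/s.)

E_1 = h²/(8m_eL²) = 5.853×10^-19 J, so ΔE = (6² − 3²)E_1 = 1.580×10^-17 J.
λ = hc/ΔE = (6.63×10^-34·3.00×10^8)/1.580×10^-17 = 1.26×10^-8 m = 12.6 nm.

λ = 12.6 nm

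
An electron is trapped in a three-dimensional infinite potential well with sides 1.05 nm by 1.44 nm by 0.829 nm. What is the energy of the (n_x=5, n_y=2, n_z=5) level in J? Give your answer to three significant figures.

E = 3.67×10^-18 J

For a 3D rectangular well E = (h²/8m_e)·Σ n_i²/L_i² = (6.626×10^-34)²/(8·9.109×10^-31) · [5²/(1.05 nm)² + 2²/(1.44 nm)² + 5²/(0.829 nm)²].
Evaluating gives E = 3.67×10^-18 J.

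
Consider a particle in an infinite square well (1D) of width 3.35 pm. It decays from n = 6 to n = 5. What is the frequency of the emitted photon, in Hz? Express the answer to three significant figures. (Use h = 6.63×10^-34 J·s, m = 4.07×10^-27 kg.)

f = 2.00×10^16 Hz

E_1 = h²/(8mL²) = 1.203×10^-18 J and ΔE = (6² − 5²)E_1 = 1.323×10^-17 J.
f = ΔE/h = 1.323×10^-17/6.63×10^-34 = 2.00×10^16 Hz.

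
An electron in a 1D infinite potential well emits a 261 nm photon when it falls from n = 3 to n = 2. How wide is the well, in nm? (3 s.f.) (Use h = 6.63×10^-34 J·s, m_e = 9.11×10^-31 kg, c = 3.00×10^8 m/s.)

L = 0.629 nm

The photon carries ΔE = hc/λ = 6.63×10^-34·3.00×10^8/2.61×10^-7 m = 7.621×10^-19 J.
Since ΔE = (3² − 2²)E_1, E_1 = 1.524×10^-19 J, and L = h/√(8m_eE_1) = 6.29×10^-10 m = 0.629 nm.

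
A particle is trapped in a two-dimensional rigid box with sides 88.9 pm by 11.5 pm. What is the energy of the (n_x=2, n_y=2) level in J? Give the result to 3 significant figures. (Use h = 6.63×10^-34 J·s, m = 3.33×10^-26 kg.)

For a 2D rectangular well E = (h²/8m)·Σ n_i²/L_i² = (6.63×10^-34)²/(8·3.33×10^-26) · [2²/(88.9 pm)² + 2²/(11.5 pm)²].
Evaluating gives E = 5.07×10^-20 J.

E = 5.07×10^-20 J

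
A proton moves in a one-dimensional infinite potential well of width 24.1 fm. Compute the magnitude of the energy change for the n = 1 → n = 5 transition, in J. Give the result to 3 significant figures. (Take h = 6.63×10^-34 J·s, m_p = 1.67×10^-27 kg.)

E_1 = h²/(8m_pL²) = 5.665×10^-14 J.
|ΔE| = |1² − 5²|·E_1 = 24·5.665×10^-14 J = 1.36×10^-12 J.

|ΔE| = 1.36×10^-12 J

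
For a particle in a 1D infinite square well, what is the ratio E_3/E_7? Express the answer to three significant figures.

E_n ∝ n², so E_3/E_7 = 3²/7² = 9/49 = 0.184.

0.184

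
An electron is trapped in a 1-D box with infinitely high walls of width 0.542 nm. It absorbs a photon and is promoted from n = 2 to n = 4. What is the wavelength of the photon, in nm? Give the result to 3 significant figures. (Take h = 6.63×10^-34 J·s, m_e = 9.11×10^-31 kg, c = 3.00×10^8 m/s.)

λ = 80.7 nm

E_1 = h²/(8m_eL²) = 2.053×10^-19 J, so ΔE = (4² − 2²)E_1 = 2.464×10^-18 J.
λ = hc/ΔE = (6.63×10^-34·3.00×10^8)/2.464×10^-18 = 8.07×10^-8 m = 80.7 nm.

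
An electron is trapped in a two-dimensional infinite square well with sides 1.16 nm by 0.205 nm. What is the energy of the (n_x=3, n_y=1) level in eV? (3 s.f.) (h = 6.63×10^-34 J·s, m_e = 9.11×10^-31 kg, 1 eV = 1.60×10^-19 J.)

For a 2D rectangular well E = (h²/8m_e)·Σ n_i²/L_i² = (6.63×10^-34)²/(8·9.11×10^-31) · [3²/(1.16 nm)² + 1²/(0.205 nm)²].
Evaluating gives E = 1.839×10^-18 J = 11.5 eV.

E = 11.5 eV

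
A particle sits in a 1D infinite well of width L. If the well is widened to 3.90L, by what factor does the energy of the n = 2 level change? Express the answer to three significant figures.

E_n ∝ 1/L², so the energy scales by 1/3.90² = 0.0657.

0.0657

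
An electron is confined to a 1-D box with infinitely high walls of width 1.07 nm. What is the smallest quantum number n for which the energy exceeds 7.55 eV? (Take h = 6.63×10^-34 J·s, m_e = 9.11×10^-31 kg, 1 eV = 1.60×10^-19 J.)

E_1 = h²/(8m_eL²) = 5.268×10^-20 J = 0.3293 eV.
Need n² > 7.55/0.3293 = 22.93, i.e. n > 4.789.
The smallest integer satisfying this is n = 5.

n = 5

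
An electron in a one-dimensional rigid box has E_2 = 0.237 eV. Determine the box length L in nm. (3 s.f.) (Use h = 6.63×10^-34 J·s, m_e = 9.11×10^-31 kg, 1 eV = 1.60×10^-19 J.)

L = 2.52 nm

From E_n = n²h²/(8m_eL²), L = n·h/√(8m_eE_n).
E_2 = 0.237 eV = 3.792×10^-20 J, so L = 2·6.63×10^-34/√(8·9.11×10^-31·3.792×10^-20) = 2.52×10^-9 m = 2.52 nm.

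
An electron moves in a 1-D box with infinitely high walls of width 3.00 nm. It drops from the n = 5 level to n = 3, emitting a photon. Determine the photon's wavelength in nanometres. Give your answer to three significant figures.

λ = 1.85×10^3 nm

E_1 = h²/(8m_eL²) = 6.694×10^-21 J, so ΔE = (5² − 3²)E_1 = 1.071×10^-19 J.
λ = hc/ΔE = (6.626×10^-34·2.998×10^8)/1.071×10^-19 = 1.85×10^-6 m = 1.85×10^3 nm.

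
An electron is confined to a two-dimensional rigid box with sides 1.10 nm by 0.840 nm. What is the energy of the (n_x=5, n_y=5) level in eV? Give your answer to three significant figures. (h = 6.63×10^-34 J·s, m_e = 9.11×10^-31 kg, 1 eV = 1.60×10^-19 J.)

E = 21.1 eV

For a 2D rectangular well E = (h²/8m_e)·Σ n_i²/L_i² = (6.63×10^-34)²/(8·9.11×10^-31) · [5²/(1.10 nm)² + 5²/(0.840 nm)²].
Evaluating gives E = 3.383×10^-18 J = 21.1 eV.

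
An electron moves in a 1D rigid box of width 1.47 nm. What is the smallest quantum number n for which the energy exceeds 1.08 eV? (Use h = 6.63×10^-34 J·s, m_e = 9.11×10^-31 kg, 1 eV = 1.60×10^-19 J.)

E_1 = h²/(8m_eL²) = 2.791×10^-20 J = 0.1744 eV.
Need n² > 1.08/0.1744 = 6.193, i.e. n > 2.489.
The smallest integer satisfying this is n = 3.

n = 3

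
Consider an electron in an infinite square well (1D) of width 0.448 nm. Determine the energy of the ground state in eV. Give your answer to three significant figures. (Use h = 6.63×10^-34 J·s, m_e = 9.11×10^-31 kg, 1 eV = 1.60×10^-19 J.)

For an infinite well E_n = n²h²/(8m_eL²), so E_1 = h²/(8m_eL²) = (6.63×10^-34)²/(8·9.11×10^-31·(4.48×10^-10 m)²) = 3.005×10^-19 J.
Converting, E_1 = 3.005×10^-19 J / (1.60×10^-19 J/eV) = 1.88 eV.

E_1 = 1.88 eV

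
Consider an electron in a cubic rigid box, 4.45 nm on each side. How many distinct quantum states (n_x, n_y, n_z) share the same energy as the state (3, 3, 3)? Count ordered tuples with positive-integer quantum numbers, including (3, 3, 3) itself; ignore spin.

degeneracy = 4

The level has n_x² + n_y² + n_z² = 27. The ordered positive-integer solutions are (1, 1, 5), (1, 5, 1), (3, 3, 3), (5, 1, 1).
That gives 4 states.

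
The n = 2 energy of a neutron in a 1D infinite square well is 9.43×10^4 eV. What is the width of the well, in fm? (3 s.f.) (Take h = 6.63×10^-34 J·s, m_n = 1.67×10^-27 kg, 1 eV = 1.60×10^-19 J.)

From E_n = n²h²/(8m_nL²), L = n·h/√(8m_nE_n).
E_2 = 9.43×10^4 eV = 1.509×10^-14 J, so L = 2·6.63×10^-34/√(8·1.67×10^-27·1.509×10^-14) = 9.34×10^-14 m = 93.4 fm.

L = 93.4 fm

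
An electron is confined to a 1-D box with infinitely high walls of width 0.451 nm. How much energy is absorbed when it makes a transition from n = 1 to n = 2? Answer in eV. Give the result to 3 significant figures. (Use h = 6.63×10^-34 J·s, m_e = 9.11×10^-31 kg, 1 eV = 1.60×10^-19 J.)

|ΔE| = 5.56 eV

E_1 = h²/(8m_eL²) = 2.965×10^-19 J.
|ΔE| = |1² − 2²|·E_1 = 3·2.965×10^-19 J = 8.895×10^-19 J = 5.56 eV.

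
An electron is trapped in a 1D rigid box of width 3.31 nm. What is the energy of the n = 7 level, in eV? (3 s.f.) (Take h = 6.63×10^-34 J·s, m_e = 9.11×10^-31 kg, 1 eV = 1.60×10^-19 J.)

E_7 = 1.69 eV

For an infinite well E_n = n²h²/(8m_eL²), so E_1 = h²/(8m_eL²) = (6.63×10^-34)²/(8·9.11×10^-31·(3.31×10^-9 m)²) = 5.505×10^-21 J.
Then E_7 = 7²·E_1 = 49·5.505×10^-21 J = 2.697×10^-19 J.
Converting, E_7 = 2.697×10^-19 J / (1.60×10^-19 J/eV) = 1.69 eV.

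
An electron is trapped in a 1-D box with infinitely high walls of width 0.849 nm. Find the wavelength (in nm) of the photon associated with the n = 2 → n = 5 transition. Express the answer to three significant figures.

E_1 = h²/(8m_eL²) = 8.358×10^-20 J, so ΔE = (5² − 2²)E_1 = 1.755×10^-18 J.
λ = hc/ΔE = (6.626×10^-34·2.998×10^8)/1.755×10^-18 = 1.13×10^-7 m = 113 nm.

λ = 113 nm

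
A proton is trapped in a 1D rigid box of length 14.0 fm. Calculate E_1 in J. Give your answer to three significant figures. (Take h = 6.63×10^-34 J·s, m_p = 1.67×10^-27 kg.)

For an infinite well E_n = n²h²/(8m_pL²), so E_1 = h²/(8m_pL²) = (6.63×10^-34)²/(8·1.67×10^-27·(1.40×10^-14 m)²) = 1.679×10^-13 J.

E_1 = 1.68×10^-13 J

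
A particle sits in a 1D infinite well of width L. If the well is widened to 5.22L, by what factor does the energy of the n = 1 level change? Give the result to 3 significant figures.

0.0367

E_n ∝ 1/L², so the energy scales by 1/5.22² = 0.0367.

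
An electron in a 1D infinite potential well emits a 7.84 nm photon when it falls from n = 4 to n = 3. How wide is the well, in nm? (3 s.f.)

The photon carries ΔE = hc/λ = 6.626×10^-34·2.998×10^8/7.84×10^-9 m = 2.534×10^-17 J.
Since ΔE = (4² − 3²)E_1, E_1 = 3.620×10^-18 J, and L = h/√(8m_eE_1) = 1.29×10^-10 m = 0.129 nm.

L = 0.129 nm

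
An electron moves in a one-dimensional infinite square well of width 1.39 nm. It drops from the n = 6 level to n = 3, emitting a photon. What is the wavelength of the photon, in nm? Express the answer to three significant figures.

λ = 236 nm

E_1 = h²/(8m_eL²) = 3.118×10^-20 J, so ΔE = (6² − 3²)E_1 = 8.419×10^-19 J.
λ = hc/ΔE = (6.626×10^-34·2.998×10^8)/8.419×10^-19 = 2.36×10^-7 m = 236 nm.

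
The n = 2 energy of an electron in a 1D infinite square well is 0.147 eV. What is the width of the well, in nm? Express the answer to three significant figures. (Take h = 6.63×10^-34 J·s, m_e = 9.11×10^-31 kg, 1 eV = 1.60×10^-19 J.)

L = 3.20 nm

From E_n = n²h²/(8m_eL²), L = n·h/√(8m_eE_n).
E_2 = 0.147 eV = 2.352×10^-20 J, so L = 2·6.63×10^-34/√(8·9.11×10^-31·2.352×10^-20) = 3.20×10^-9 m = 3.20 nm.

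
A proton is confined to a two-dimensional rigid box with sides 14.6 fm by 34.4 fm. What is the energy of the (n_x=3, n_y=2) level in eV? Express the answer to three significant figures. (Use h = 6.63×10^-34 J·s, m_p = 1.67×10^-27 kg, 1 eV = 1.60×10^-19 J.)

For a 2D rectangular well E = (h²/8m_p)·Σ n_i²/L_i² = (6.63×10^-34)²/(8·1.67×10^-27) · [3²/(14.6 fm)² + 2²/(34.4 fm)²].
Evaluating gives E = 1.500×10^-12 J = 9.38×10^6 eV.

E = 9.38×10^6 eV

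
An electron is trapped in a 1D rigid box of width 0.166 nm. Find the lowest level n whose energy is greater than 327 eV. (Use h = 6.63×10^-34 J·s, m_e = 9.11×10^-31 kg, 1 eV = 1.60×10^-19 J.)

E_1 = h²/(8m_eL²) = 2.189×10^-18 J = 13.68 eV.
Need n² > 327/13.68 = 23.90, i.e. n > 4.889.
The smallest integer satisfying this is n = 5.

n = 5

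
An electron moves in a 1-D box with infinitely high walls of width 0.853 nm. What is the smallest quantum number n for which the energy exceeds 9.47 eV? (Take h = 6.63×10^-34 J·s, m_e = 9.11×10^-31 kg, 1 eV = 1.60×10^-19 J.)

n = 5

E_1 = h²/(8m_eL²) = 8.289×10^-20 J = 0.5181 eV.
Need n² > 9.47/0.5181 = 18.28, i.e. n > 4.276.
The smallest integer satisfying this is n = 5.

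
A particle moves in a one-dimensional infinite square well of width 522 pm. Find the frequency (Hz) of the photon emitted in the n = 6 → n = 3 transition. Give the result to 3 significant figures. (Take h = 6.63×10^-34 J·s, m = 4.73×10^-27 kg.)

f = 1.74×10^12 Hz

E_1 = h²/(8mL²) = 4.263×10^-23 J and ΔE = (6² − 3²)E_1 = 1.151×10^-21 J.
f = ΔE/h = 1.151×10^-21/6.63×10^-34 = 1.74×10^12 Hz.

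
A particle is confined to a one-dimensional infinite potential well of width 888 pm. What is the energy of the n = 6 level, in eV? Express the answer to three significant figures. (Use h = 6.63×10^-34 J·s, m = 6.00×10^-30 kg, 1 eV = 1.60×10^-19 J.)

E_6 = 2.61 eV

For an infinite well E_n = n²h²/(8mL²), so E_1 = h²/(8mL²) = (6.63×10^-34)²/(8·6.00×10^-30·(8.88×10^-10 m)²) = 1.161×10^-20 J.
Then E_6 = 6²·E_1 = 36·1.161×10^-20 J = 4.180×10^-19 J.
Converting, E_6 = 4.180×10^-19 J / (1.60×10^-19 J/eV) = 2.61 eV.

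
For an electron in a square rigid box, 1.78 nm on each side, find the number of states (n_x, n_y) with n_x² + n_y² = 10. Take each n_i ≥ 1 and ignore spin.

The level has n_x² + n_y² = 10. The ordered positive-integer solutions are (1, 3), (3, 1).
That gives 2 states.

degeneracy = 2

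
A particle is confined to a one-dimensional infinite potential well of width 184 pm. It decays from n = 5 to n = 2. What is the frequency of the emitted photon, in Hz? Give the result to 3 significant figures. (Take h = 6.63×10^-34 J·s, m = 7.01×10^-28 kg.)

f = 7.33×10^13 Hz

E_1 = h²/(8mL²) = 2.315×10^-21 J and ΔE = (5² − 2²)E_1 = 4.861×10^-20 J.
f = ΔE/h = 4.861×10^-20/6.63×10^-34 = 7.33×10^13 Hz.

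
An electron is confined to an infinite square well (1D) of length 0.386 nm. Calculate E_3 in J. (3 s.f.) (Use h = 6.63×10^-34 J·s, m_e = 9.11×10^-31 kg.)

E_3 = 3.64×10^-18 J

For an infinite well E_n = n²h²/(8m_eL²), so E_1 = h²/(8m_eL²) = (6.63×10^-34)²/(8·9.11×10^-31·(3.86×10^-10 m)²) = 4.048×10^-19 J.
Then E_3 = 3²·E_1 = 9·4.048×10^-19 J = 3.64×10^-18 J.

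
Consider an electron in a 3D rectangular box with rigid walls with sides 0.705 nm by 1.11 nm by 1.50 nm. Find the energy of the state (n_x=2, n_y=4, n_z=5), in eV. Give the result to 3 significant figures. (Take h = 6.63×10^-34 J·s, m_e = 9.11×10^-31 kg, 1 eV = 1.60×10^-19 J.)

For a 3D rectangular well E = (h²/8m_e)·Σ n_i²/L_i² = (6.63×10^-34)²/(8·9.11×10^-31) · [2²/(0.705 nm)² + 4²/(1.11 nm)² + 5²/(1.50 nm)²].
Evaluating gives E = 1.939×10^-18 J = 12.1 eV.

E = 12.1 eV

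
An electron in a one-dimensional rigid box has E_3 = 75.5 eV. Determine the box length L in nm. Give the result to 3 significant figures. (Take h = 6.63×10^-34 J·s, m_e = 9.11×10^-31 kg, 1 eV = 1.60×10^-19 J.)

From E_n = n²h²/(8m_eL²), L = n·h/√(8m_eE_n).
E_3 = 75.5 eV = 1.208×10^-17 J, so L = 3·6.63×10^-34/√(8·9.11×10^-31·1.208×10^-17) = 2.12×10^-10 m = 0.212 nm.

L = 0.212 nm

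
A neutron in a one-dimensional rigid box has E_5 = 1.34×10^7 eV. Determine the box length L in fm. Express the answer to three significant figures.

From E_n = n²h²/(8m_nL²), L = n·h/√(8m_nE_n).
E_5 = 1.34×10^7 eV = 2.147×10^-12 J, so L = 5·6.626×10^-34/√(8·1.675×10^-27·2.147×10^-12) = 1.95×10^-14 m = 19.5 fm.

L = 19.5 fm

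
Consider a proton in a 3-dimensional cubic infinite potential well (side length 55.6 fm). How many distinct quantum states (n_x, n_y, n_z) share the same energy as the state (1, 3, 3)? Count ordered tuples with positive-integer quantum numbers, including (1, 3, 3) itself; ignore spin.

The level has n_x² + n_y² + n_z² = 19. The ordered positive-integer solutions are (1, 3, 3), (3, 1, 3), (3, 3, 1).
That gives 3 states.

degeneracy = 3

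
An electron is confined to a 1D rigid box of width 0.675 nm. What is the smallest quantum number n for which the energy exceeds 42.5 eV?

n = 8

E_1 = h²/(8m_eL²) = 1.322×10^-19 J = 0.8252 eV.
Need n² > 42.5/0.8252 = 51.50, i.e. n > 7.176.
The smallest integer satisfying this is n = 8.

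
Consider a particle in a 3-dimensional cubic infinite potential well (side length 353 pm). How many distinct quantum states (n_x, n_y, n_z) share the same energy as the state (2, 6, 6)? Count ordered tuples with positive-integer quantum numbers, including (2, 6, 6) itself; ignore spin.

degeneracy = 3

The level has n_x² + n_y² + n_z² = 76. The ordered positive-integer solutions are (2, 6, 6), (6, 2, 6), (6, 6, 2).
That gives 3 states.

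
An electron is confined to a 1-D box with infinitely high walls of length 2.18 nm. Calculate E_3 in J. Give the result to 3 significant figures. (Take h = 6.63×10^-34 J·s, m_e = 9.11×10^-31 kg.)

For an infinite well E_n = n²h²/(8m_eL²), so E_1 = h²/(8m_eL²) = (6.63×10^-34)²/(8·9.11×10^-31·(2.18×10^-9 m)²) = 1.269×10^-20 J.
Then E_3 = 3²·E_1 = 9·1.269×10^-20 J = 1.14×10^-19 J.

E_3 = 1.14×10^-19 J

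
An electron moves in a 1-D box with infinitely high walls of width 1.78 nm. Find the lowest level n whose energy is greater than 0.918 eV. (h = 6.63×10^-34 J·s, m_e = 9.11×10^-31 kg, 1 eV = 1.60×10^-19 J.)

n = 3

E_1 = h²/(8m_eL²) = 1.904×10^-20 J = 0.1190 eV.
Need n² > 0.918/0.1190 = 7.714, i.e. n > 2.777.
The smallest integer satisfying this is n = 3.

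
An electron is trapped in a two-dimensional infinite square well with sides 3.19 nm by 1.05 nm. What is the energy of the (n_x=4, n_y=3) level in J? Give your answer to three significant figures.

E = 5.87×10^-19 J

For a 2D rectangular well E = (h²/8m_e)·Σ n_i²/L_i² = (6.626×10^-34)²/(8·9.109×10^-31) · [4²/(3.19 nm)² + 3²/(1.05 nm)²].
Evaluating gives E = 5.87×10^-19 J.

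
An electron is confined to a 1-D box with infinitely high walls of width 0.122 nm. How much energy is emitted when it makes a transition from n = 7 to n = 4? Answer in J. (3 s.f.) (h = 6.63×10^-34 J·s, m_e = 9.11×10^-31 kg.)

E_1 = h²/(8m_eL²) = 4.052×10^-18 J.
|ΔE| = |7² − 4²|·E_1 = 33·4.052×10^-18 J = 1.34×10^-16 J.

|ΔE| = 1.34×10^-16 J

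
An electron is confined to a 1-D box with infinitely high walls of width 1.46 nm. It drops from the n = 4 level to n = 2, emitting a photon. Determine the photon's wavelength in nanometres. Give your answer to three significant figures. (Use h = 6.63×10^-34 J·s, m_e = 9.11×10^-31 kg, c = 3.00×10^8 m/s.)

E_1 = h²/(8m_eL²) = 2.830×10^-20 J, so ΔE = (4² − 2²)E_1 = 3.396×10^-19 J.
λ = hc/ΔE = (6.63×10^-34·3.00×10^8)/3.396×10^-19 = 5.86×10^-7 m = 586 nm.

λ = 586 nm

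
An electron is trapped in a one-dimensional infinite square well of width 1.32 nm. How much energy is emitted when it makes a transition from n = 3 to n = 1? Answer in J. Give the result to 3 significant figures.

|ΔE| = 2.77×10^-19 J

E_1 = h²/(8m_eL²) = 3.458×10^-20 J.
|ΔE| = |3² − 1²|·E_1 = 8·3.458×10^-20 J = 2.77×10^-19 J.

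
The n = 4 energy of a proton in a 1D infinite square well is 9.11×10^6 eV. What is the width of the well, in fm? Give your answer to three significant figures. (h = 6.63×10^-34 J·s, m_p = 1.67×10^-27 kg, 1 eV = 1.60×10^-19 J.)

From E_n = n²h²/(8m_pL²), L = n·h/√(8m_pE_n).
E_4 = 9.11×10^6 eV = 1.458×10^-12 J, so L = 4·6.63×10^-34/√(8·1.67×10^-27·1.458×10^-12) = 1.90×10^-14 m = 19.0 fm.

L = 19.0 fm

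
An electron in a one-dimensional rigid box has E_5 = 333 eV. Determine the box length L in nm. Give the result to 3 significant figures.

L = 0.168 nm

From E_n = n²h²/(8m_eL²), L = n·h/√(8m_eE_n).
E_5 = 333 eV = 5.335×10^-17 J, so L = 5·6.626×10^-34/√(8·9.109×10^-31·5.335×10^-17) = 1.68×10^-10 m = 0.168 nm.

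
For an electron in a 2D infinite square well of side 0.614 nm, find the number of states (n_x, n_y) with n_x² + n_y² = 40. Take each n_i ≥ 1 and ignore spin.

degeneracy = 2

The level has n_x² + n_y² = 40. The ordered positive-integer solutions are (2, 6), (6, 2).
That gives 2 states.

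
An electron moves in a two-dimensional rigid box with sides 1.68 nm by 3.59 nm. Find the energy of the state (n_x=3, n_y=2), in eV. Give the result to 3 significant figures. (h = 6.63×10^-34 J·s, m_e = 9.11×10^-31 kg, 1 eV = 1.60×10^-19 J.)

For a 2D rectangular well E = (h²/8m_e)·Σ n_i²/L_i² = (6.63×10^-34)²/(8·9.11×10^-31) · [3²/(1.68 nm)² + 2²/(3.59 nm)²].
Evaluating gives E = 2.110×10^-19 J = 1.32 eV.

E = 1.32 eV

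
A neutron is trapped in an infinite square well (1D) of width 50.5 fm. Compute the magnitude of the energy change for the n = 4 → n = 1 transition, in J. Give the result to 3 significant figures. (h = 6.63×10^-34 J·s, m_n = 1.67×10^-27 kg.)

|ΔE| = 1.94×10^-13 J

E_1 = h²/(8m_nL²) = 1.290×10^-14 J.
|ΔE| = |4² − 1²|·E_1 = 15·1.290×10^-14 J = 1.94×10^-13 J.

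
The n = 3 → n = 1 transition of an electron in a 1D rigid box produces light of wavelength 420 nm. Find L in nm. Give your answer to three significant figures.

L = 1.01 nm

The photon carries ΔE = hc/λ = 6.626×10^-34·2.998×10^8/4.20×10^-7 m = 4.730×10^-19 J.
Since ΔE = (3² − 1²)E_1, E_1 = 5.913×10^-20 J, and L = h/√(8m_eE_1) = 1.01×10^-9 m = 1.01 nm.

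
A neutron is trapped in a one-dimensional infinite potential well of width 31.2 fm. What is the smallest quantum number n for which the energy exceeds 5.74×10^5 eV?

E_1 = h²/(8m_nL²) = 3.366×10^-14 J = 2.101×10^5 eV.
Need n² > 5.74×10^5/2.101×10^5 = 2.732, i.e. n > 1.653.
The smallest integer satisfying this is n = 2.

n = 2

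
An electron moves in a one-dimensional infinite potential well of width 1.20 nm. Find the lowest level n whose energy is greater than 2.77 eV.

E_1 = h²/(8m_eL²) = 4.184×10^-20 J = 0.2612 eV.
Need n² > 2.77/0.2612 = 10.60, i.e. n > 3.256.
The smallest integer satisfying this is n = 4.

n = 4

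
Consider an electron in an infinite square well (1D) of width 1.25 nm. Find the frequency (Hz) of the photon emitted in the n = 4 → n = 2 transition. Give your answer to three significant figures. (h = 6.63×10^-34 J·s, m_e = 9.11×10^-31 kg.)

E_1 = h²/(8m_eL²) = 3.860×10^-20 J and ΔE = (4² − 2²)E_1 = 4.632×10^-19 J.
f = ΔE/h = 4.632×10^-19/6.63×10^-34 = 6.99×10^14 Hz.

f = 6.99×10^14 Hz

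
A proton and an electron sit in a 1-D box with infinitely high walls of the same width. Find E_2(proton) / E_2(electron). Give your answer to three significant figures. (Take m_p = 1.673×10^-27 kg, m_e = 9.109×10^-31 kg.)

5.44×10^-4

E_n ∝ 1/m at fixed n and L, so the ratio is m_e/m_p = 9.109×10^-31/1.673×10^-27 = 5.44×10^-4.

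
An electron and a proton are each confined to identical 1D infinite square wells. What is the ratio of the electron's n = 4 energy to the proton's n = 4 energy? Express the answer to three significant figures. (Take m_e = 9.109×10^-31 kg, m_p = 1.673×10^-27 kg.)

1.84×10^3

E_n ∝ 1/m at fixed n and L, so the ratio is m_p/m_e = 1.673×10^-27/9.109×10^-31 = 1.84×10^3.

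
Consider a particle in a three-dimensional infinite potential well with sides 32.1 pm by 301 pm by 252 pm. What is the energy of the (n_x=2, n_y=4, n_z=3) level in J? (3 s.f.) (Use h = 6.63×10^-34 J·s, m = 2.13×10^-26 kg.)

E = 1.08×10^-20 J

For a 3D rectangular well E = (h²/8m)·Σ n_i²/L_i² = (6.63×10^-34)²/(8·2.13×10^-26) · [2²/(32.1 pm)² + 4²/(301 pm)² + 3²/(252 pm)²].
Evaluating gives E = 1.08×10^-20 J.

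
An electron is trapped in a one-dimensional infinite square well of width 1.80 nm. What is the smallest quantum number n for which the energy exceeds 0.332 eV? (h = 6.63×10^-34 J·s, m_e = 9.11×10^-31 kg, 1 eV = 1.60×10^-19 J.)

n = 2

E_1 = h²/(8m_eL²) = 1.862×10^-20 J = 0.1164 eV.
Need n² > 0.332/0.1164 = 2.852, i.e. n > 1.689.
The smallest integer satisfying this is n = 2.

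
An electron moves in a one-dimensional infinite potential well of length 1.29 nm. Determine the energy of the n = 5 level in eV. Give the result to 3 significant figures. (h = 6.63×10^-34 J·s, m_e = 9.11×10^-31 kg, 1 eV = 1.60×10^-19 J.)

For an infinite well E_n = n²h²/(8m_eL²), so E_1 = h²/(8m_eL²) = (6.63×10^-34)²/(8·9.11×10^-31·(1.29×10^-9 m)²) = 3.624×10^-20 J.
Then E_5 = 5²·E_1 = 25·3.624×10^-20 J = 9.060×10^-19 J.
Converting, E_5 = 9.060×10^-19 J / (1.60×10^-19 J/eV) = 5.66 eV.

E_5 = 5.66 eV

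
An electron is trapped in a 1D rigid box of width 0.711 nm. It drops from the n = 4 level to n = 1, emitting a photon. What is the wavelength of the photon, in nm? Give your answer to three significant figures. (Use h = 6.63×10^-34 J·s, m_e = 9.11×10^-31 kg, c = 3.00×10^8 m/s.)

E_1 = h²/(8m_eL²) = 1.193×10^-19 J, so ΔE = (4² − 1²)E_1 = 1.789×10^-18 J.
λ = hc/ΔE = (6.63×10^-34·3.00×10^8)/1.789×10^-18 = 1.11×10^-7 m = 111 nm.

λ = 111 nm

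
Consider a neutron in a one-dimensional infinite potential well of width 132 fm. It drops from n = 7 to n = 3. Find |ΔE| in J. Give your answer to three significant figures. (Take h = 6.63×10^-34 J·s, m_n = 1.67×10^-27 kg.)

E_1 = h²/(8m_nL²) = 1.888×10^-15 J.
|ΔE| = |7² − 3²|·E_1 = 40·1.888×10^-15 J = 7.55×10^-14 J.

|ΔE| = 7.55×10^-14 J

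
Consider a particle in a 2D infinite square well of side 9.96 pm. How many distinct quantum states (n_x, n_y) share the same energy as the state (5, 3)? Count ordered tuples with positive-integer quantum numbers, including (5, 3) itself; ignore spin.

The level has n_x² + n_y² = 34. The ordered positive-integer solutions are (3, 5), (5, 3).
That gives 2 states.

degeneracy = 2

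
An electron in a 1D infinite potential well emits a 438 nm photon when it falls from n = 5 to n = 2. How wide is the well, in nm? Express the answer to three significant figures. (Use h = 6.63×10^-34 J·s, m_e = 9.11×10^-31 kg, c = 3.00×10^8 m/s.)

L = 1.67 nm

The photon carries ΔE = hc/λ = 6.63×10^-34·3.00×10^8/4.38×10^-7 m = 4.541×10^-19 J.
Since ΔE = (5² − 2²)E_1, E_1 = 2.162×10^-20 J, and L = h/√(8m_eE_1) = 1.67×10^-9 m = 1.67 nm.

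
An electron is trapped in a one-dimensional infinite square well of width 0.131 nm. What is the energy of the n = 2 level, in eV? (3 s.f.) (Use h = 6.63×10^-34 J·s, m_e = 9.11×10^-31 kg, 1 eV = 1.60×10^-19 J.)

For an infinite well E_n = n²h²/(8m_eL²), so E_1 = h²/(8m_eL²) = (6.63×10^-34)²/(8·9.11×10^-31·(1.31×10^-10 m)²) = 3.515×10^-18 J.
Then E_2 = 2²·E_1 = 4·3.515×10^-18 J = 1.406×10^-17 J.
Converting, E_2 = 1.406×10^-17 J / (1.60×10^-19 J/eV) = 87.9 eV.

E_2 = 87.9 eV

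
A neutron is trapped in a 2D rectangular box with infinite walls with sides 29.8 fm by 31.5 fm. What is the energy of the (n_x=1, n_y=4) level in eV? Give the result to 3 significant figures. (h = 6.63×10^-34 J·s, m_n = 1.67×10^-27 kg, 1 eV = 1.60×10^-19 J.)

E = 3.55×10^6 eV

For a 2D rectangular well E = (h²/8m_n)·Σ n_i²/L_i² = (6.63×10^-34)²/(8·1.67×10^-27) · [1²/(29.8 fm)² + 4²/(31.5 fm)²].
Evaluating gives E = 5.676×10^-13 J = 3.55×10^6 eV.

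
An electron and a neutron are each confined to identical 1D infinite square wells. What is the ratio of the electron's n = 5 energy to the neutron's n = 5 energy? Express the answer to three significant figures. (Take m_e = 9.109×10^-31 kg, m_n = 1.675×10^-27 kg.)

E_n ∝ 1/m at fixed n and L, so the ratio is m_n/m_e = 1.675×10^-27/9.109×10^-31 = 1.84×10^3.

1.84×10^3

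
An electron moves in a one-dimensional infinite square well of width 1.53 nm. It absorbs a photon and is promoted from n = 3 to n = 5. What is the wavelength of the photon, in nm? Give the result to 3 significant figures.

λ = 482 nm

E_1 = h²/(8m_eL²) = 2.574×10^-20 J, so ΔE = (5² − 3²)E_1 = 4.118×10^-19 J.
λ = hc/ΔE = (6.626×10^-34·2.998×10^8)/4.118×10^-19 = 4.82×10^-7 m = 482 nm.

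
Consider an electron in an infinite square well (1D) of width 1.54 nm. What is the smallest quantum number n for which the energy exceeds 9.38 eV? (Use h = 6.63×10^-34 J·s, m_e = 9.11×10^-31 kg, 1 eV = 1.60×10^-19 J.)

E_1 = h²/(8m_eL²) = 2.543×10^-20 J = 0.1589 eV.
Need n² > 9.38/0.1589 = 59.03, i.e. n > 7.683.
The smallest integer satisfying this is n = 8.

n = 8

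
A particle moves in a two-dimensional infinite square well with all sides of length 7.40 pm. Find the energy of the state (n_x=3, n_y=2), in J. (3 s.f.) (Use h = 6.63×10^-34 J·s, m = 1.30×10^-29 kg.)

For a 2D rectangular well E = (h²/8m)·Σ n_i²/L_i² = (6.63×10^-34)²/(8·1.30×10^-29) · [3²/(7.40 pm)² + 2²/(7.40 pm)²].
Evaluating gives E = 1.00×10^-15 J.

E = 1.00×10^-15 J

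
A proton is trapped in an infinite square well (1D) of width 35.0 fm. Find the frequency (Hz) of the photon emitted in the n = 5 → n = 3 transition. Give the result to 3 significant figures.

f = 6.47×10^20 Hz

E_1 = h²/(8m_pL²) = 2.678×10^-14 J and ΔE = (5² − 3²)E_1 = 4.285×10^-13 J.
f = ΔE/h = 4.285×10^-13/6.626×10^-34 = 6.47×10^20 Hz.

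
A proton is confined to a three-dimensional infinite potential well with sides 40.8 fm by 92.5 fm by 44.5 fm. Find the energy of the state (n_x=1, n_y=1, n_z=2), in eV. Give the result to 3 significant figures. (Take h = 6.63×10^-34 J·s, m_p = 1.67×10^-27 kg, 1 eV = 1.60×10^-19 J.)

E = 5.63×10^5 eV

For a 3D rectangular well E = (h²/8m_p)·Σ n_i²/L_i² = (6.63×10^-34)²/(8·1.67×10^-27) · [1²/(40.8 fm)² + 1²/(92.5 fm)² + 2²/(44.5 fm)²].
Evaluating gives E = 9.007×10^-14 J = 5.63×10^5 eV.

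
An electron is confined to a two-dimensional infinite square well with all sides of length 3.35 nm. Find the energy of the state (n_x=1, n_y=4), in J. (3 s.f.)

For a 2D rectangular well E = (h²/8m_e)·Σ n_i²/L_i² = (6.626×10^-34)²/(8·9.109×10^-31) · [1²/(3.35 nm)² + 4²/(3.35 nm)²].
Evaluating gives E = 9.13×10^-20 J.

E = 9.13×10^-20 J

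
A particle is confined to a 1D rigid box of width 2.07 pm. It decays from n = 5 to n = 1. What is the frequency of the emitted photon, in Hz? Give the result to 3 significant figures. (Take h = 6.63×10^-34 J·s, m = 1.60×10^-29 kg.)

f = 2.90×10^19 Hz

E_1 = h²/(8mL²) = 8.014×10^-16 J and ΔE = (5² − 1²)E_1 = 1.923×10^-14 J.
f = ΔE/h = 1.923×10^-14/6.63×10^-34 = 2.90×10^19 Hz.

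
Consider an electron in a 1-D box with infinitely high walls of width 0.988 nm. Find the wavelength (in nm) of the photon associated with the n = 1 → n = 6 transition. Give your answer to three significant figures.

E_1 = h²/(8m_eL²) = 6.172×10^-20 J, so ΔE = (6² − 1²)E_1 = 2.160×10^-18 J.
λ = hc/ΔE = (6.626×10^-34·2.998×10^8)/2.160×10^-18 = 9.20×10^-8 m = 92.0 nm.

λ = 92.0 nm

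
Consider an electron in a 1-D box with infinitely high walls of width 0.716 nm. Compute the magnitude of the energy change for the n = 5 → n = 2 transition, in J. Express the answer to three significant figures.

E_1 = h²/(8m_eL²) = 1.175×10^-19 J.
|ΔE| = |5² − 2²|·E_1 = 21·1.175×10^-19 J = 2.47×10^-18 J.

|ΔE| = 2.47×10^-18 J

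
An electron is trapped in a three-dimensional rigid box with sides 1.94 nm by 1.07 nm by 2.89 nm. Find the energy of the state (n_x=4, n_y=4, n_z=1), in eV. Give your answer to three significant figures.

For a 3D rectangular well E = (h²/8m_e)·Σ n_i²/L_i² = (6.626×10^-34)²/(8·9.109×10^-31) · [4²/(1.94 nm)² + 4²/(1.07 nm)² + 1²/(2.89 nm)²].
Evaluating gives E = 1.105×10^-18 J = 6.90 eV.

E = 6.90 eV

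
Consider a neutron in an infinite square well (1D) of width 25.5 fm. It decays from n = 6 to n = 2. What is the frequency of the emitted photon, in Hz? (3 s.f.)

f = 2.43×10^21 Hz

E_1 = h²/(8m_nL²) = 5.039×10^-14 J and ΔE = (6² − 2²)E_1 = 1.612×10^-12 J.
f = ΔE/h = 1.612×10^-12/6.626×10^-34 = 2.43×10^21 Hz.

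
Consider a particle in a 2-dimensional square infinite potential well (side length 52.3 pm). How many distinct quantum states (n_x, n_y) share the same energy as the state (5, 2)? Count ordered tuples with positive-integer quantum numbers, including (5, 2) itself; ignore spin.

The level has n_x² + n_y² = 29. The ordered positive-integer solutions are (2, 5), (5, 2).
That gives 2 states.

degeneracy = 2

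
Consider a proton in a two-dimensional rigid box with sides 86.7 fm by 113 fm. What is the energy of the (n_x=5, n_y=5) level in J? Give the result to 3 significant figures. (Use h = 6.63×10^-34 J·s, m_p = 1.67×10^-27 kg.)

For a 2D rectangular well E = (h²/8m_p)·Σ n_i²/L_i² = (6.63×10^-34)²/(8·1.67×10^-27) · [5²/(86.7 fm)² + 5²/(113 fm)²].
Evaluating gives E = 1.74×10^-13 J.

E = 1.74×10^-13 J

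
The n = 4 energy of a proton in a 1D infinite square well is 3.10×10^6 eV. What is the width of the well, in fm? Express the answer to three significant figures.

From E_n = n²h²/(8m_pL²), L = n·h/√(8m_pE_n).
E_4 = 3.10×10^6 eV = 4.966×10^-13 J, so L = 4·6.626×10^-34/√(8·1.673×10^-27·4.966×10^-13) = 3.25×10^-14 m = 32.5 fm.

L = 32.5 fm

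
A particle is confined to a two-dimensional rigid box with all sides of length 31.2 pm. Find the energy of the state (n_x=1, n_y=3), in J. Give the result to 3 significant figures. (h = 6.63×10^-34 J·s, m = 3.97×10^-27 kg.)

E = 1.42×10^-19 J

For a 2D rectangular well E = (h²/8m)·Σ n_i²/L_i² = (6.63×10^-34)²/(8·3.97×10^-27) · [1²/(31.2 pm)² + 3²/(31.2 pm)²].
Evaluating gives E = 1.42×10^-19 J.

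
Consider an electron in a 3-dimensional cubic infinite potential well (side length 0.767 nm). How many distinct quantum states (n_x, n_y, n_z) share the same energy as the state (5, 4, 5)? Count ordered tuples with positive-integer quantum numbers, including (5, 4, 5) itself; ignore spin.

degeneracy = 12

The level has n_x² + n_y² + n_z² = 66. The ordered positive-integer solutions are (1, 1, 8), (1, 4, 7), (1, 7, 4), (1, 8, 1), (4, 1, 7), (4, 5, 5), (4, 7, 1), (5, 4, 5), (5, 5, 4), (7, 1, 4), (7, 4, 1), (8, 1, 1).
That gives 12 states.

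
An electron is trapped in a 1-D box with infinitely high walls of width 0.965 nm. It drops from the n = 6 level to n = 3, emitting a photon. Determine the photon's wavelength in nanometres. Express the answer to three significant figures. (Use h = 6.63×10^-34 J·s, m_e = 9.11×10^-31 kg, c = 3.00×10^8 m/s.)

λ = 114 nm

E_1 = h²/(8m_eL²) = 6.477×10^-20 J, so ΔE = (6² − 3²)E_1 = 1.749×10^-18 J.
λ = hc/ΔE = (6.63×10^-34·3.00×10^8)/1.749×10^-18 = 1.14×10^-7 m = 114 nm.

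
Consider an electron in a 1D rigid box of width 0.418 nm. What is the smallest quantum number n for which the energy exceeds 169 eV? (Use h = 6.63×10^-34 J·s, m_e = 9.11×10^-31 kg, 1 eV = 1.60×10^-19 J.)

E_1 = h²/(8m_eL²) = 3.452×10^-19 J = 2.158 eV.
Need n² > 169/2.158 = 78.31, i.e. n > 8.849.
The smallest integer satisfying this is n = 9.

n = 9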